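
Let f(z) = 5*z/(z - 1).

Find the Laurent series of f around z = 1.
Put w = z - (1), i.e. z = w + 1. The denominator is w, so it suffices to rewrite the numerator in powers of w.

P(z) = 5*z
P(w + 1) = 5 + 5*w

Dividing each term by w:
  f = 5/w + 5

Substituting back w = z - 1:
  f(z) = 5/(z - 1) + 5

The series is finite because the numerator is a polynomial; the negative powers form the principal part, and the coefficient of 1/(z - 1) gives Res(f, 1) = 5.

Final answer: 5/(z - 1) + 5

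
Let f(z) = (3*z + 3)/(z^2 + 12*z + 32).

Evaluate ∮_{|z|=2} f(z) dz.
By the residue theorem, ∮_C f(z) dz = 2πi · (sum of the residues of f at the poles inside |z| = 2).

The denominator factors as (z + 4)*(z + 8), so the singularities of f are simple poles at z = -4, z = -8.
  |-4|² = 16 > 4 = 2², so this pole is outside the contour.
  |-8|² = 64 > 4 = 2², so this pole is outside the contour.

No pole lies inside the contour, so f is analytic on and inside C and the integral is 0 (Cauchy's theorem).

Final answer: 0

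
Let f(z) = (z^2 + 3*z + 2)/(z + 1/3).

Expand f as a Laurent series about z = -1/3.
10/(9*(z + 1/3)) + 7/3 + (z + 1/3)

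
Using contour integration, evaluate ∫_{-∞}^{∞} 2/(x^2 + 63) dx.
2*sqrt(7)*pi/21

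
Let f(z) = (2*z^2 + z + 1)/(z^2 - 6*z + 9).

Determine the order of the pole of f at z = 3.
2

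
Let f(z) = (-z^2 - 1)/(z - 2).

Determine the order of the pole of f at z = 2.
Factor the denominator:
  z - 2 = (z - 2)

The numerator P(z) = -z^2 - 1 has P(2) = -5 ≠ 0, so no factor of (z - 2) cancels.
Near z = 2 we can therefore write f(z) = g(z)/(z - 2) with g analytic at 2 and g(2) ≠ 0 (g is just the numerator).

Hence z = 2 is a pole of order 1.

Final answer: 1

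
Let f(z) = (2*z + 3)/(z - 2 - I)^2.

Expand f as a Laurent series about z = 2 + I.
(7 + 2*I)/(z - 2 - I)^2 + 2/(z - 2 - I)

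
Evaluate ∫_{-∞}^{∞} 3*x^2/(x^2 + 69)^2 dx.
Let f(z) = 3*z^2/(z^2 + 69)^2. The denominator has no real zeros and deg Q - deg P = 2 ≥ 2, so the integral of f over the upper semicircle |z| = R tends to 0 as R → ∞. Closing the contour in the upper half-plane,
  ∫_{-∞}^{∞} f(x) dx = 2πi · Σ Res(f, z_k)  over the poles with Im z_k > 0.

Zeros of the denominator: z^2 + 69 = 0 gives z = ±sqrt(69)*I.
Upper half-plane: z = sqrt(69)*I (a pole of order 2).

Write f(z) = g(z)/(z - sqrt(69)*I)^2 with g(z) = 3*z^2/(z + sqrt(69)*I)^2. For a double pole, Res(f, z₀) = g'(z₀):
  g'(z) = 6*sqrt(69)*I*z/(z + sqrt(69)*I)^3
  Res(f, sqrt(69)*I) = g'(sqrt(69)*I) = -sqrt(69)*I/92

∫_{-∞}^{∞} f(x) dx = 2πi · (-sqrt(69)*I/92) = sqrt(69)*pi/46

Final answer: sqrt(69)*pi/46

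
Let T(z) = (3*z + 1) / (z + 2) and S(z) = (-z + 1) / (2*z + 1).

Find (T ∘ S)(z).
(T ∘ S)(z) = T(S(z)) = ((3)*S(z) + (1))/((1)*S(z) + (2)). Multiply numerator and denominator by 2*z + 1:
  numerator:   (3)*(-z + 1) + (1)*(2*z + 1) = -z + 4
  denominator: (1)*(-z + 1) + (2)*(2*z + 1) = 3*z + 3
(T ∘ S)(z) = (-z + 4)/(3*z + 3)

Final answer: (-z + 4)/(3*z + 3)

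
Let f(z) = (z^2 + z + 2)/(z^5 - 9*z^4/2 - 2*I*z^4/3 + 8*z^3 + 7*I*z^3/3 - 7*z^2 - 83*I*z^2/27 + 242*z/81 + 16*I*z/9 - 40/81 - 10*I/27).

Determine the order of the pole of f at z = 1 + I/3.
3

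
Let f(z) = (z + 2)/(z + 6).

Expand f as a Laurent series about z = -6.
Put w = z - (-6), i.e. z = w - 6. The denominator is w, so it suffices to rewrite the numerator in powers of w.

P(z) = z + 2
P(w - 6) = -4 + w

Dividing each term by w:
  f = -4/w + 1

Substituting back w = z + 6:
  f(z) = -4/(z + 6) + 1

The series is finite because the numerator is a polynomial; the negative powers form the principal part, and the coefficient of 1/(z + 6) gives Res(f, -6) = -4.

Final answer: -4/(z + 6) + 1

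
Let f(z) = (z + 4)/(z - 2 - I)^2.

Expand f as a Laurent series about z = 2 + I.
(6 + I)/(z - 2 - I)^2 + 1/(z - 2 - I)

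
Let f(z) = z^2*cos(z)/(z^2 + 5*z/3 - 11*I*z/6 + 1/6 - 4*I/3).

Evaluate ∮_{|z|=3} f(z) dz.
By the residue theorem, ∮_C f(z) dz = 2πi · (sum of the residues of f at the poles inside |z| = 3).

The denominator factors as (z + 1 - 3*I/2)*(z + 2/3 - I/3), so the singularities of f are simple poles at z = -1 + 3*I/2, z = -2/3 + I/3.
  |-1 + 3*I/2|² = 13/4 < 9 = 3², so this pole is inside the contour.
  |-2/3 + I/3|² = 5/9 < 9 = 3², so this pole is inside the contour.

With P(z) = z^2*cos(z) and Q(z) = z^2 + 5*z/3 - 11*I*z/6 + 1/6 - 4*I/3, each pole is simple, so Res(f, z₀) = P(z₀)/Q'(z₀) with Q'(z) = 2*z + 5/3 - 11*I/6.
  Res(f, -1 + 3*I/2) = P(-1 + 3*I/2)/Q'(-1 + 3*I/2) = ((-5/4 - 3*I)*cos(1 - 3*I/2))/(-1/3 + 7*I/6) = (-111/53 + 177*I/106)*cos(1 - 3*I/2)
  Res(f, -2/3 + I/3) = P(-2/3 + I/3)/Q'(-2/3 + I/3) = ((1/3 - 4*I/9)*cos(2/3 - I/3))/(1/3 - 7*I/6) = (68/159 + 26*I/159)*cos(2/3 - I/3)

Sum of residues inside C: (-111/53 + 177*I/106)*cos(1 - 3*I/2) + (68/159 + 26*I/159)*cos(2/3 - I/3)
∮_C f(z) dz = 2πi · ((-111/53 + 177*I/106)*cos(1 - 3*I/2) + (68/159 + 26*I/159)*cos(2/3 - I/3)) = pi*(-177/53 - 222*I/53)*cos(1 - 3*I/2) + pi*(-52/159 + 136*I/159)*cos(2/3 - I/3)

Final answer: pi*(-177/53 - 222*I/53)*cos(1 - 3*I/2) + pi*(-52/159 + 136*I/159)*cos(2/3 - I/3)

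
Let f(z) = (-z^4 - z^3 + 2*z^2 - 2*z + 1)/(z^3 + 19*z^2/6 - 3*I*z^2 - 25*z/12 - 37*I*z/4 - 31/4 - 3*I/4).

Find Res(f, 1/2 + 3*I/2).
Write f(z) = P(z)/Q(z) with P(z) = -z^4 - z^3 + 2*z^2 - 2*z + 1 and Q(z) = z^3 + 19*z^2/6 - 3*I*z^2 - 25*z/12 - 37*I*z/4 - 31/4 - 3*I/4.
The denominator factors as Q(z) = (z - 1/2 - 3*I/2)*(z + 3)*(z + 2/3 - 3*I/2), so z = 1/2 + 3*I/2 is a simple zero of Q and P is analytic there; z = 1/2 + 3*I/2 is therefore a simple pole and
  Res(f, z₀) = P(z₀)/Q'(z₀).

Q'(z) = 3*z^2 + 19*z/3 - 6*I*z - 25/12 - 37*I/4, so Q'(1/2 + 3*I/2) = 49/12 + 7*I/4.
P(1/2 + 3*I/2) = -5/2 + 33*I/4.

Res(f, 1/2 + 3*I/2) = (-5/2 + 33*I/4)/(49/12 + 7*I/4) = 3/14 + 27*I/14

Final answer: 3/14 + 27*I/14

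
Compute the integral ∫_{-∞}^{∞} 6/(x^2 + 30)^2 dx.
Let f(z) = 6/(z^2 + 30)^2. The denominator has no real zeros and deg Q - deg P = 4 ≥ 2, so the integral of f over the upper semicircle |z| = R tends to 0 as R → ∞. Closing the contour in the upper half-plane,
  ∫_{-∞}^{∞} f(x) dx = 2πi · Σ Res(f, z_k)  over the poles with Im z_k > 0.

Zeros of the denominator: z^2 + 30 = 0 gives z = ±sqrt(30)*I.
Upper half-plane: z = sqrt(30)*I (a pole of order 2).

Write f(z) = g(z)/(z - sqrt(30)*I)^2 with g(z) = 6/(z + sqrt(30)*I)^2. For a double pole, Res(f, z₀) = g'(z₀):
  g'(z) = -12/(z + sqrt(30)*I)^3
  Res(f, sqrt(30)*I) = g'(sqrt(30)*I) = -sqrt(30)*I/600

∫_{-∞}^{∞} f(x) dx = 2πi · (-sqrt(30)*I/600) = sqrt(30)*pi/300

Final answer: sqrt(30)*pi/300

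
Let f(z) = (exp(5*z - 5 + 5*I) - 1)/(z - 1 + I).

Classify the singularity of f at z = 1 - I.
removable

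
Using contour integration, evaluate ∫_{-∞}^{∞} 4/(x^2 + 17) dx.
Let f(z) = 4/(z^2 + 17). The denominator has no real zeros and deg Q - deg P = 2 ≥ 2, so the integral of f over the upper semicircle |z| = R tends to 0 as R → ∞. Closing the contour in the upper half-plane,
  ∫_{-∞}^{∞} f(x) dx = 2πi · Σ Res(f, z_k)  over the poles with Im z_k > 0.

Zeros of the denominator: z^2 + 17 = 0 gives z = ±sqrt(17)*I.
Upper half-plane: z = sqrt(17)*I (simple).

Each pole is a simple zero of Q(z) = z^2 + 17, so Res(f, z₀) = P(z₀)/Q'(z₀) with P(z) = 4, Q'(z) = 2*z:
  Res(f, sqrt(17)*I) = (4)/(2*sqrt(17)*I) = -2*sqrt(17)*I/17

∫_{-∞}^{∞} f(x) dx = 2πi · (-2*sqrt(17)*I/17) = 4*sqrt(17)*pi/17

Final answer: 4*sqrt(17)*pi/17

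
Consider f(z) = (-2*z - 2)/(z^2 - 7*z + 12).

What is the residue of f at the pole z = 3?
Write f(z) = P(z)/Q(z) with P(z) = -2*z - 2 and Q(z) = z^2 - 7*z + 12.
The denominator factors as Q(z) = (z - 4)*(z - 3), so z = 3 is a simple zero of Q and P is analytic there; z = 3 is therefore a simple pole and
  Res(f, z₀) = P(z₀)/Q'(z₀).

Q'(z) = 2*z - 7, so Q'(3) = -1.
P(3) = -8.

Res(f, 3) = (-8)/(-1) = 8

Final answer: 8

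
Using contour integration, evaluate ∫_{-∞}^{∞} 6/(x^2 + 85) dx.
6*sqrt(85)*pi/85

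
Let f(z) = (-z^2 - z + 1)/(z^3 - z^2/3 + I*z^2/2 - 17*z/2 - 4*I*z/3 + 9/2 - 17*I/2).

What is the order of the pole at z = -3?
1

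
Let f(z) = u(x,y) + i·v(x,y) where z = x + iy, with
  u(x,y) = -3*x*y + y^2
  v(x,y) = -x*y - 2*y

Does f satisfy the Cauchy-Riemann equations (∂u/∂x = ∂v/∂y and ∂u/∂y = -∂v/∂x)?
∂u/∂x = -3*y
∂v/∂y = -x - 2
∂u/∂y = -3*x + 2*y
∂v/∂x = -y
∂u/∂x ≠ ∂v/∂y and ∂u/∂y ≠ -∂v/∂x; the Cauchy-Riemann equations are not satisfied, so f is not analytic.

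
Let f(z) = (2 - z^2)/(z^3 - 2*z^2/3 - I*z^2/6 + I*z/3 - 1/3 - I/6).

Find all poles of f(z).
The singularities of f are the zeros of the denominator. Factoring,
  z^3 - 2*z^2/3 - I*z^2/6 + I*z/3 - 1/3 - I/6 = (z - 1)*(z + I/2)*(z + 1/3 - 2*I/3)
so the candidates are z = 1, z = -I/2, z = -1/3 + 2*I/3.

Check the numerator P(z) = 2 - z^2 at each one:
  P(1) = 1 ≠ 0, so z = 1 is a (simple) pole.
  P(-I/2) = 9/4 ≠ 0, so z = -I/2 is a (simple) pole.
  P(-1/3 + 2*I/3) = 7/3 + 4*I/9 ≠ 0, so z = -1/3 + 2*I/3 is a (simple) pole.

Poles of f: {-1/3 + 2*I/3, -I/2, 1}

Final answer: {-1/3 + 2*I/3, -I/2, 1}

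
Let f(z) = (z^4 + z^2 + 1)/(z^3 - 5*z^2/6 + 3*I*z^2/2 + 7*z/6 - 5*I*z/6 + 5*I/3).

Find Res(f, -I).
Write f(z) = P(z)/Q(z) with P(z) = z^4 + z^2 + 1 and Q(z) = z^3 - 5*z^2/6 + 3*I*z^2/2 + 7*z/6 - 5*I*z/6 + 5*I/3.
The denominator factors as Q(z) = (z - 1/3 - I)*(z - 1/2 + 3*I/2)*(z + I), so z = -I is a simple zero of Q and P is analytic there; z = -I is therefore a simple pole and
  Res(f, z₀) = P(z₀)/Q'(z₀).

Q'(z) = 3*z^2 - 5*z/3 + 3*I*z + 7/6 - 5*I/6, so Q'(-I) = 7/6 + 5*I/6.
P(-I) = 1.

Res(f, -I) = (1)/(7/6 + 5*I/6) = 21/37 - 15*I/37

Final answer: 21/37 - 15*I/37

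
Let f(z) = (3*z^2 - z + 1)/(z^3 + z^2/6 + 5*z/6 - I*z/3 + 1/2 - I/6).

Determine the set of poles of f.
{-1/2, -I, 1/3 + I}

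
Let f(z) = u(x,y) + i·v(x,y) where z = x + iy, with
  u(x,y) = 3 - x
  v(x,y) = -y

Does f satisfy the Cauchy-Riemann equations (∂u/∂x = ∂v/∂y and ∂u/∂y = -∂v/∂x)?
∂u/∂x = -1
∂v/∂y = -1
∂u/∂y = 0
∂v/∂x = 0
∂u/∂x = ∂v/∂y and ∂u/∂y = -∂v/∂x hold identically; f is analytic.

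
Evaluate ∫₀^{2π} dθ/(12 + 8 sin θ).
sqrt(5)*pi/10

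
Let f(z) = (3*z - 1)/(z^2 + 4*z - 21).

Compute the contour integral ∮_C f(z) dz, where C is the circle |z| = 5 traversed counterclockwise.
By the residue theorem, ∮_C f(z) dz = 2πi · (sum of the residues of f at the poles inside |z| = 5).

The denominator factors as (z + 7)*(z - 3), so the singularities of f are simple poles at z = -7, z = 3.
  |-7|² = 49 > 25 = 5², so this pole is outside the contour.
  |3|² = 9 < 25 = 5², so this pole is inside the contour.

With P(z) = 3*z - 1 and Q(z) = z^2 + 4*z - 21, each pole is simple, so Res(f, z₀) = P(z₀)/Q'(z₀) with Q'(z) = 2*z + 4.
  Res(f, 3) = P(3)/Q'(3) = (8)/(10) = 4/5

∮_C f(z) dz = 2πi · (4/5) = 8*I*pi/5

Final answer: 8*I*pi/5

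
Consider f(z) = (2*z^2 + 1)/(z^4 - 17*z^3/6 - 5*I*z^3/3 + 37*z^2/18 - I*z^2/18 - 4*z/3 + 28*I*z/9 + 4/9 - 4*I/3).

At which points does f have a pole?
The singularities of f are the zeros of the denominator. Factoring,
  z^4 - 17*z^3/6 - 5*I*z^3/3 + 37*z^2/18 - I*z^2/18 - 4*z/3 + 28*I*z/9 + 4/9 - 4*I/3 = (z - 2 - 2*I)*(z - 1 - I/3)*(z - 1/2)*(z + 2/3 + 2*I/3)
so the candidates are z = 2 + 2*I, z = 1 + I/3, z = 1/2, z = -2/3 - 2*I/3.

Check the numerator P(z) = 2*z^2 + 1 at each one:
  P(2 + 2*I) = 1 + 16*I ≠ 0, so z = 2 + 2*I is a (simple) pole.
  P(1 + I/3) = 25/9 + 4*I/3 ≠ 0, so z = 1 + I/3 is a (simple) pole.
  P(1/2) = 3/2 ≠ 0, so z = 1/2 is a (simple) pole.
  P(-2/3 - 2*I/3) = 1 + 16*I/9 ≠ 0, so z = -2/3 - 2*I/3 is a (simple) pole.

Poles of f: {-2/3 - 2*I/3, 1/2, 1 + I/3, 2 + 2*I}

Final answer: {-2/3 - 2*I/3, 1/2, 1 + I/3, 2 + 2*I}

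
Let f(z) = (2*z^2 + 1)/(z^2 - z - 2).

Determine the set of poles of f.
The singularities of f are the zeros of the denominator. Factoring,
  z^2 - z - 2 = (z - 2)*(z + 1)
so the candidates are z = 2, z = -1.

Check the numerator P(z) = 2*z^2 + 1 at each one:
  P(2) = 9 ≠ 0, so z = 2 is a (simple) pole.
  P(-1) = 3 ≠ 0, so z = -1 is a (simple) pole.

Poles of f: {-1, 2}

Final answer: {-1, 2}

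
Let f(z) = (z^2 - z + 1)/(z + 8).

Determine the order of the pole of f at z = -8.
1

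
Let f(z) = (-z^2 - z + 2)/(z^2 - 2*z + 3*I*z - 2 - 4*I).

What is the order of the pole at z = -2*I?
Factor the denominator:
  z^2 - 2*z + 3*I*z - 2 - 4*I = (z + 2*I)*(z - 2 + I)

The numerator P(z) = -z^2 - z + 2 has P(-2*I) = 6 + 2*I ≠ 0, so no factor of (z + 2*I) cancels.
Near z = -2*I we can therefore write f(z) = g(z)/(z + 2*I) with g analytic at -2*I and g(-2*I) ≠ 0 (g is the numerator divided by the remaining denominator factors).

Hence z = -2*I is a pole of order 1.

Final answer: 1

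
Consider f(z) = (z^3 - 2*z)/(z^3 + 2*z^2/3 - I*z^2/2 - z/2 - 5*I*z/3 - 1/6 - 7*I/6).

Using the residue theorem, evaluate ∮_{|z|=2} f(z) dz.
By the residue theorem, ∮_C f(z) dz = 2πi · (sum of the residues of f at the poles inside |z| = 2).

The denominator factors as (z - 1 - I)*(z + 2/3 + I/2)*(z + 1), so the singularities of f are simple poles at z = 1 + I, z = -2/3 - I/2, z = -1.
  |1 + I|² = 2 < 4 = 2², so this pole is inside the contour.
  |-2/3 - I/2|² = 25/36 < 4 = 2², so this pole is inside the contour.
  |-1|² = 1 < 4 = 2², so this pole is inside the contour.

With P(z) = z^3 - 2*z and Q(z) = z^3 + 2*z^2/3 - I*z^2/2 - z/2 - 5*I*z/3 - 1/6 - 7*I/6, each pole is simple, so Res(f, z₀) = P(z₀)/Q'(z₀) with Q'(z) = 3*z^2 + 4*z/3 - I*z - 1/2 - 5*I/3.
  Res(f, 1 + I) = P(1 + I)/Q'(1 + I) = (-4)/(11/6 + 14*I/3) = -264/905 + 672*I/905
  Res(f, -2/3 - I/2) = P(-2/3 - I/2)/Q'(-2/3 - I/2) = (83/54 + 11*I/24)/(-47/36 + I/3) = -7208/7059 - 2879*I/4706
  Res(f, -1) = P(-1)/Q'(-1) = (1)/(7/6 - 2*I/3) = 42/65 + 24*I/65

Sum of residues inside C: -2/3 + I/2
∮_C f(z) dz = 2πi · (-2/3 + I/2) = pi*(-1 - 4*I/3)

Final answer: pi*(-1 - 4*I/3)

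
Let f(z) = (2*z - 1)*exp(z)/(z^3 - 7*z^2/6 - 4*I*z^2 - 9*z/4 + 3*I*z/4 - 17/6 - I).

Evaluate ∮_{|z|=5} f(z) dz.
By the residue theorem, ∮_C f(z) dz = 2πi · (sum of the residues of f at the poles inside |z| = 5).

The denominator factors as (z - 1 - 3*I)*(z - 1/2 - 3*I/2)*(z + 1/3 + I/2), so the singularities of f are simple poles at z = 1 + 3*I, z = 1/2 + 3*I/2, z = -1/3 - I/2.
  |1 + 3*I|² = 10 < 25 = 5², so this pole is inside the contour.
  |1/2 + 3*I/2|² = 5/2 < 25 = 5², so this pole is inside the contour.
  |-1/3 - I/2|² = 13/36 < 25 = 5², so this pole is inside the contour.

With P(z) = (2*z - 1)*exp(z) and Q(z) = z^3 - 7*z^2/6 - 4*I*z^2 - 9*z/4 + 3*I*z/4 - 17/6 - I, each pole is simple, so Res(f, z₀) = P(z₀)/Q'(z₀) with Q'(z) = 3*z^2 - 7*z/3 - 8*I*z - 9/4 + 3*I/4.
  Res(f, 1 + 3*I) = P(1 + 3*I)/Q'(1 + 3*I) = ((1 + 6*I)*exp(1 + 3*I))/(-55/12 + 15*I/4) = (258/505 - 90*I/101)*exp(1 + 3*I)
  Res(f, 1/2 + 3*I/2) = P(1/2 + 3*I/2)/Q'(1/2 + 3*I/2) = (3*I*exp(1/2 + 3*I/2))/(31/12 - 9*I/4) = (-486/845 + 558*I/845)*exp(1/2 + 3*I/2)
  Res(f, -1/3 - I/2) = P(-1/3 - I/2)/Q'(-1/3 - I/2) = ((-5/3 - I)*exp(-1/3 - I/2))/(-53/9 + 67*I/12) = (5484/85345 + 19692*I/85345)*exp(-1/3 - I/2)

Sum of residues inside C: (-486/845 + 558*I/845)*exp(1/2 + 3*I/2) + (5484/85345 + 19692*I/85345)*exp(-1/3 - I/2) + (258/505 - 90*I/101)*exp(1 + 3*I)
∮_C f(z) dz = 2πi · ((-486/845 + 558*I/845)*exp(1/2 + 3*I/2) + (5484/85345 + 19692*I/85345)*exp(-1/3 - I/2) + (258/505 - 90*I/101)*exp(1 + 3*I)) = pi*(-1116/845 - 972*I/845)*exp(1/2 + 3*I/2) + pi*(180/101 + 516*I/505)*exp(1 + 3*I) + pi*(-39384/85345 + 10968*I/85345)*exp(-1/3 - I/2)

Final answer: pi*(-1116/845 - 972*I/845)*exp(1/2 + 3*I/2) + pi*(180/101 + 516*I/505)*exp(1 + 3*I) + pi*(-39384/85345 + 10968*I/85345)*exp(-1/3 - I/2)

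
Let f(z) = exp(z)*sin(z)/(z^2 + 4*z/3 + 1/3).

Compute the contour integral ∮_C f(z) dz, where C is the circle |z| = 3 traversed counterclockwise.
By the residue theorem, ∮_C f(z) dz = 2πi · (sum of the residues of f at the poles inside |z| = 3).

The denominator factors as (z + 1)*(z + 1/3), so the singularities of f are simple poles at z = -1, z = -1/3.
  |-1|² = 1 < 9 = 3², so this pole is inside the contour.
  |-1/3|² = 1/9 < 9 = 3², so this pole is inside the contour.

With P(z) = exp(z)*sin(z) and Q(z) = z^2 + 4*z/3 + 1/3, each pole is simple, so Res(f, z₀) = P(z₀)/Q'(z₀) with Q'(z) = 2*z + 4/3.
  Res(f, -1) = P(-1)/Q'(-1) = (-exp(-1)*sin(1))/(-2/3) = 3*exp(-1)*sin(1)/2
  Res(f, -1/3) = P(-1/3)/Q'(-1/3) = (-exp(-1/3)*sin(1/3))/(2/3) = -3*exp(-1/3)*sin(1/3)/2

Sum of residues inside C: -3*exp(-1/3)*sin(1/3)/2 + 3*exp(-1)*sin(1)/2
∮_C f(z) dz = 2πi · (-3*exp(-1/3)*sin(1/3)/2 + 3*exp(-1)*sin(1)/2) = -3*I*pi*exp(-1/3)*sin(1/3) + 3*I*pi*exp(-1)*sin(1)

Final answer: -3*I*pi*exp(-1/3)*sin(1/3) + 3*I*pi*exp(-1)*sin(1)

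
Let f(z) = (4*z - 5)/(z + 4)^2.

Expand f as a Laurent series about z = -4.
Put w = z - (-4), i.e. z = w - 4. The denominator is w^2, so it suffices to rewrite the numerator in powers of w.

P(z) = 4*z - 5
P(w - 4) = -21 + 4*w

Dividing each term by w^2:
  f = -21/w^2 + 4/w

Substituting back w = z + 4:
  f(z) = -21/(z + 4)^2 + 4/(z + 4)

The series is finite because the numerator is a polynomial; the negative powers form the principal part, and the coefficient of 1/(z + 4) gives Res(f, -4) = 4.

Final answer: -21/(z + 4)^2 + 4/(z + 4)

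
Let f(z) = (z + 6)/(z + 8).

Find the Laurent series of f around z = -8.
-2/(z + 8) + 1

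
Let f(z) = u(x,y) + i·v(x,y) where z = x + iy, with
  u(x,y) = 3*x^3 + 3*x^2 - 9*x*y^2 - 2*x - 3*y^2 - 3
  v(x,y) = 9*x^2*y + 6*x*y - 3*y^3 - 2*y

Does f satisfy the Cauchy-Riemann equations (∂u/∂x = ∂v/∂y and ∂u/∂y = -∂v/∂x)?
∂u/∂x = 9*x^2 + 6*x - 9*y^2 - 2
∂v/∂y = 9*x^2 + 6*x - 9*y^2 - 2
∂u/∂y = -18*x*y - 6*y
∂v/∂x = 18*x*y + 6*y
∂u/∂x = ∂v/∂y and ∂u/∂y = -∂v/∂x hold identically; f is analytic.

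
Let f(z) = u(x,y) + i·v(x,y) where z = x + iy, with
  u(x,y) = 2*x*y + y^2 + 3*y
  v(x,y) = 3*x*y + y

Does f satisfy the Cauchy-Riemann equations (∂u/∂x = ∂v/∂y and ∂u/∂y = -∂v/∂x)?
∂u/∂x = 2*y
∂v/∂y = 3*x + 1
∂u/∂y = 2*x + 2*y + 3
∂v/∂x = 3*y
∂u/∂x ≠ ∂v/∂y and ∂u/∂y ≠ -∂v/∂x; the Cauchy-Riemann equations are not satisfied, so f is not analytic.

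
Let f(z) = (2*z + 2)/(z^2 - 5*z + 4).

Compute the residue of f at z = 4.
10/3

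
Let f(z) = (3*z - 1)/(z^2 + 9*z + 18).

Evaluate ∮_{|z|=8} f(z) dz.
By the residue theorem, ∮_C f(z) dz = 2πi · (sum of the residues of f at the poles inside |z| = 8).

The denominator factors as (z + 6)*(z + 3), so the singularities of f are simple poles at z = -6, z = -3.
  |-6|² = 36 < 64 = 8², so this pole is inside the contour.
  |-3|² = 9 < 64 = 8², so this pole is inside the contour.

With P(z) = 3*z - 1 and Q(z) = z^2 + 9*z + 18, each pole is simple, so Res(f, z₀) = P(z₀)/Q'(z₀) with Q'(z) = 2*z + 9.
  Res(f, -6) = P(-6)/Q'(-6) = (-19)/(-3) = 19/3
  Res(f, -3) = P(-3)/Q'(-3) = (-10)/(3) = -10/3

Sum of residues inside C: 3
∮_C f(z) dz = 2πi · (3) = 6*I*pi

Final answer: 6*I*pi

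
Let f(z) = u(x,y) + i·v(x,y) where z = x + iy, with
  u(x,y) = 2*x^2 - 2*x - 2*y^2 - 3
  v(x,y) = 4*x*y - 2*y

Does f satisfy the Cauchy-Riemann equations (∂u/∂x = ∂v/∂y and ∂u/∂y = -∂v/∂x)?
∂u/∂x = 4*x - 2
∂v/∂y = 4*x - 2
∂u/∂y = -4*y
∂v/∂x = 4*y
∂u/∂x = ∂v/∂y and ∂u/∂y = -∂v/∂x hold identically; f is analytic.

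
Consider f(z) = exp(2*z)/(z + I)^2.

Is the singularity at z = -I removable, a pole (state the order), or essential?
Write f(z) = g(z)/(z + I)^2 with g(z) = exp(2*z).
g is entire and g(-I) = exp(-2*I) ≠ 0, so no factor of (z + I) cancels: the Laurent expansion of f about z = -I starts at the power -2, i.e. lim_{z→z₀} (z - z₀)^2 f(z) = exp(-2*I) is finite and nonzero.
So z = -I is a pole of order 2.

Final answer: pole of order 2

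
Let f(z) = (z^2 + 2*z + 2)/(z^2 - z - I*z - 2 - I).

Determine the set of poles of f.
The singularities of f are the zeros of the denominator. Factoring,
  z^2 - z - I*z - 2 - I = (z - 2 - I)*(z + 1)
so the candidates are z = 2 + I, z = -1.

Check the numerator P(z) = z^2 + 2*z + 2 at each one:
  P(2 + I) = 9 + 6*I ≠ 0, so z = 2 + I is a (simple) pole.
  P(-1) = 1 ≠ 0, so z = -1 is a (simple) pole.

Poles of f: {-1, 2 + I}

Final answer: {-1, 2 + I}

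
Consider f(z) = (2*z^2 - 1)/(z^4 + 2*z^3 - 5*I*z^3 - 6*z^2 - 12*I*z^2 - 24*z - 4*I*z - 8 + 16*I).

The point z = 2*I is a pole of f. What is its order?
Factor the denominator:
  z^4 + 2*z^3 - 5*I*z^3 - 6*z^2 - 12*I*z^2 - 24*z - 4*I*z - 8 + 16*I = (z - 2*I)^3*(z + 2 + I)

The numerator P(z) = 2*z^2 - 1 has P(2*I) = -9 ≠ 0, so no factor of (z - 2*I) cancels.
Near z = 2*I we can therefore write f(z) = g(z)/(z - 2*I)^3 with g analytic at 2*I and g(2*I) ≠ 0 (g is the numerator divided by the remaining denominator factors).

Hence z = 2*I is a pole of order 3.

Final answer: 3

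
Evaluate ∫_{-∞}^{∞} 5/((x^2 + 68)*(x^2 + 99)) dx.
Let f(z) = 5/((z^2 + 68)*(z^2 + 99)). The denominator has no real zeros and deg Q - deg P = 4 ≥ 2, so the integral of f over the upper semicircle |z| = R tends to 0 as R → ∞. Closing the contour in the upper half-plane,
  ∫_{-∞}^{∞} f(x) dx = 2πi · Σ Res(f, z_k)  over the poles with Im z_k > 0.

Zeros of the denominator: z^2 + 68 = 0 gives z = ±2*sqrt(17)*I; z^2 + 99 = 0 gives z = ±3*sqrt(11)*I.
Upper half-plane: z = 3*sqrt(11)*I, z = 2*sqrt(17)*I (simple).

Each pole is a simple zero of Q(z) = z^4 + 167*z^2 + 6732, so Res(f, z₀) = P(z₀)/Q'(z₀) with P(z) = 5, Q'(z) = 4*z^3 + 334*z:
  Res(f, 3*sqrt(11)*I) = (5)/(-186*sqrt(11)*I) = 5*sqrt(11)*I/2046
  Res(f, 2*sqrt(17)*I) = (5)/(124*sqrt(17)*I) = -5*sqrt(17)*I/2108

Sum of residues: 5*I*(-33*sqrt(17) + 34*sqrt(11))/69564
∫_{-∞}^{∞} f(x) dx = 2πi · (5*I*(-33*sqrt(17) + 34*sqrt(11))/69564) = 5*pi*(-34*sqrt(11) + 33*sqrt(17))/34782

Final answer: 5*pi*(-34*sqrt(11) + 33*sqrt(17))/34782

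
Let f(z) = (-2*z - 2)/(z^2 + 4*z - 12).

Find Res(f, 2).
Write f(z) = P(z)/Q(z) with P(z) = -2*z - 2 and Q(z) = z^2 + 4*z - 12.
The denominator factors as Q(z) = (z + 6)*(z - 2), so z = 2 is a simple zero of Q and P is analytic there; z = 2 is therefore a simple pole and
  Res(f, z₀) = P(z₀)/Q'(z₀).

Q'(z) = 2*z + 4, so Q'(2) = 8.
P(2) = -6.

Res(f, 2) = (-6)/(8) = -3/4

Final answer: -3/4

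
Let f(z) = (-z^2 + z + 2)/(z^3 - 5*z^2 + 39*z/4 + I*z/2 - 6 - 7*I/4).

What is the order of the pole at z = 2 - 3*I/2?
1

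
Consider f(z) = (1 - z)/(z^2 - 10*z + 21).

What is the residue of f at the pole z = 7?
Write f(z) = P(z)/Q(z) with P(z) = 1 - z and Q(z) = z^2 - 10*z + 21.
The denominator factors as Q(z) = (z - 7)*(z - 3), so z = 7 is a simple zero of Q and P is analytic there; z = 7 is therefore a simple pole and
  Res(f, z₀) = P(z₀)/Q'(z₀).

Q'(z) = 2*z - 10, so Q'(7) = 4.
P(7) = -6.

Res(f, 7) = (-6)/(4) = -3/2

Final answer: -3/2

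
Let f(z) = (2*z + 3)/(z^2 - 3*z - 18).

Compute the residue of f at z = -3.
Write f(z) = P(z)/Q(z) with P(z) = 2*z + 3 and Q(z) = z^2 - 3*z - 18.
The denominator factors as Q(z) = (z - 6)*(z + 3), so z = -3 is a simple zero of Q and P is analytic there; z = -3 is therefore a simple pole and
  Res(f, z₀) = P(z₀)/Q'(z₀).

Q'(z) = 2*z - 3, so Q'(-3) = -9.
P(-3) = -3.

Res(f, -3) = (-3)/(-9) = 1/3

Final answer: 1/3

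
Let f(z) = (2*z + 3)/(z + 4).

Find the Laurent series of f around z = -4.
Put w = z - (-4), i.e. z = w - 4. The denominator is w, so it suffices to rewrite the numerator in powers of w.

P(z) = 2*z + 3
P(w - 4) = -5 + 2*w

Dividing each term by w:
  f = -5/w + 2

Substituting back w = z + 4:
  f(z) = -5/(z + 4) + 2

The series is finite because the numerator is a polynomial; the negative powers form the principal part, and the coefficient of 1/(z + 4) gives Res(f, -4) = -5.

Final answer: -5/(z + 4) + 2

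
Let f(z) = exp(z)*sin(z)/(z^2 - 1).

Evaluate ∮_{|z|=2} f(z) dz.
By the residue theorem, ∮_C f(z) dz = 2πi · (sum of the residues of f at the poles inside |z| = 2).

The denominator factors as (z + 1)*(z - 1), so the singularities of f are simple poles at z = -1, z = 1.
  |-1|² = 1 < 4 = 2², so this pole is inside the contour.
  |1|² = 1 < 4 = 2², so this pole is inside the contour.

With P(z) = exp(z)*sin(z) and Q(z) = z^2 - 1, each pole is simple, so Res(f, z₀) = P(z₀)/Q'(z₀) with Q'(z) = 2*z.
  Res(f, -1) = P(-1)/Q'(-1) = (-exp(-1)*sin(1))/(-2) = exp(-1)*sin(1)/2
  Res(f, 1) = P(1)/Q'(1) = (exp(1)*sin(1))/(2) = exp(1)*sin(1)/2

Sum of residues inside C: exp(-1)*sin(1)/2 + exp(1)*sin(1)/2
∮_C f(z) dz = 2πi · (exp(-1)*sin(1)/2 + exp(1)*sin(1)/2) = I*pi*exp(-1)*sin(1) + exp(1)*I*pi*sin(1)

Final answer: I*pi*exp(-1)*sin(1) + exp(1)*I*pi*sin(1)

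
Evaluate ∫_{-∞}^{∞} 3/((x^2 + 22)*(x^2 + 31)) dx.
pi*(-22*sqrt(31) + 31*sqrt(22))/2046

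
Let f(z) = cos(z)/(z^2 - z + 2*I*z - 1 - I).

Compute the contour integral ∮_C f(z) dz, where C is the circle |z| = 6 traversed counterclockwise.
-2*I*pi*cosh(1) + 2*I*pi*cos(1 - I)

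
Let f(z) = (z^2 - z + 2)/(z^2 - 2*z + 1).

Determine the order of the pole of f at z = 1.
Factor the denominator:
  z^2 - 2*z + 1 = (z - 1)^2

The numerator P(z) = z^2 - z + 2 has P(1) = 2 ≠ 0, so no factor of (z - 1) cancels.
Near z = 1 we can therefore write f(z) = g(z)/(z - 1)^2 with g analytic at 1 and g(1) ≠ 0 (g is just the numerator).

Hence z = 1 is a pole of order 2.

Final answer: 2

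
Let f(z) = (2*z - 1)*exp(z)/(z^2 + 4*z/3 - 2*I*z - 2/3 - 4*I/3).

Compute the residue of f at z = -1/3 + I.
Write f(z) = P(z)/Q(z) with P(z) = (2*z - 1)*exp(z) and Q(z) = z^2 + 4*z/3 - 2*I*z - 2/3 - 4*I/3.
The denominator factors as Q(z) = (z + 1/3 - I)*(z + 1 - I), so z = -1/3 + I is a simple zero of Q and P is analytic there; z = -1/3 + I is therefore a simple pole and
  Res(f, z₀) = P(z₀)/Q'(z₀).

Q'(z) = 2*z + 4/3 - 2*I, so Q'(-1/3 + I) = 2/3.
P(-1/3 + I) = (-5/3 + 2*I)*exp(-1/3 + I).

Res(f, -1/3 + I) = ((-5/3 + 2*I)*exp(-1/3 + I))/(2/3) = (-5/2 + 3*I)*exp(-1/3 + I)

Final answer: (-5/2 + 3*I)*exp(-1/3 + I)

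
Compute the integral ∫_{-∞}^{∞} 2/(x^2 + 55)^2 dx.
Let f(z) = 2/(z^2 + 55)^2. The denominator has no real zeros and deg Q - deg P = 4 ≥ 2, so the integral of f over the upper semicircle |z| = R tends to 0 as R → ∞. Closing the contour in the upper half-plane,
  ∫_{-∞}^{∞} f(x) dx = 2πi · Σ Res(f, z_k)  over the poles with Im z_k > 0.

Zeros of the denominator: z^2 + 55 = 0 gives z = ±sqrt(55)*I.
Upper half-plane: z = sqrt(55)*I (a pole of order 2).

Write f(z) = g(z)/(z - sqrt(55)*I)^2 with g(z) = 2/(z + sqrt(55)*I)^2. For a double pole, Res(f, z₀) = g'(z₀):
  g'(z) = -4/(z + sqrt(55)*I)^3
  Res(f, sqrt(55)*I) = g'(sqrt(55)*I) = -sqrt(55)*I/6050

∫_{-∞}^{∞} f(x) dx = 2πi · (-sqrt(55)*I/6050) = sqrt(55)*pi/3025

Final answer: sqrt(55)*pi/3025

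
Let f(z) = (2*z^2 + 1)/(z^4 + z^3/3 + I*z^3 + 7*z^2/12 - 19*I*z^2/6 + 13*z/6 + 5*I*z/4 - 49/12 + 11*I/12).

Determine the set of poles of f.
{-1 - 3*I/2, -1 - I, 2/3 + 3*I/2, 1}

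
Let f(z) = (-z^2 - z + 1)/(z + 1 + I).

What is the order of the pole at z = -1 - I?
Factor the denominator:
  z + 1 + I = (z + 1 + I)

The numerator P(z) = -z^2 - z + 1 has P(-1 - I) = 2 - I ≠ 0, so no factor of (z + 1 + I) cancels.
Near z = -1 - I we can therefore write f(z) = g(z)/(z + 1 + I) with g analytic at -1 - I and g(-1 - I) ≠ 0 (g is just the numerator).

Hence z = -1 - I is a pole of order 1.

Final answer: 1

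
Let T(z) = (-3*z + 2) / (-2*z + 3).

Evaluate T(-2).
Substitute z = -2:
  numerator:   -3*(-2) + 2 = 8
  denominator: -2*(-2) + 3 = 7
T(-2) = (8)/(7) = 8/7

Final answer: 8/7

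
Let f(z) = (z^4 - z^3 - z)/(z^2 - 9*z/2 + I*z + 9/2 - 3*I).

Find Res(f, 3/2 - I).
Write f(z) = P(z)/Q(z) with P(z) = z^4 - z^3 - z and Q(z) = z^2 - 9*z/2 + I*z + 9/2 - 3*I.
The denominator factors as Q(z) = (z - 3)*(z - 3/2 + I), so z = 3/2 - I is a simple zero of Q and P is analytic there; z = 3/2 - I is therefore a simple pole and
  Res(f, z₀) = P(z₀)/Q'(z₀).

Q'(z) = 2*z - 9/2 + I, so Q'(3/2 - I) = -3/2 - I.
P(3/2 - I) = -125/16 - 3*I/4.

Res(f, 3/2 - I) = (-125/16 - 3*I/4)/(-3/2 - I) = 399/104 - 107*I/52

Final answer: 399/104 - 107*I/52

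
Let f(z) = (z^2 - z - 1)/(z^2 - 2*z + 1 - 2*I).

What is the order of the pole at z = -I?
Factor the denominator:
  z^2 - 2*z + 1 - 2*I = (z + I)*(z - 2 - I)

The numerator P(z) = z^2 - z - 1 has P(-I) = -2 + I ≠ 0, so no factor of (z + I) cancels.
Near z = -I we can therefore write f(z) = g(z)/(z + I) with g analytic at -I and g(-I) ≠ 0 (g is the numerator divided by the remaining denominator factors).

Hence z = -I is a pole of order 1.

Final answer: 1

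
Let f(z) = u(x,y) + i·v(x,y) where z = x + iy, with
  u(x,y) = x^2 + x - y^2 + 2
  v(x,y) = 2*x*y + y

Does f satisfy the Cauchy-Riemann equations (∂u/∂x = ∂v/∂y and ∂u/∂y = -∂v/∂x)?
∂u/∂x = 2*x + 1
∂v/∂y = 2*x + 1
∂u/∂y = -2*y
∂v/∂x = 2*y
∂u/∂x = ∂v/∂y and ∂u/∂y = -∂v/∂x hold identically; f is analytic.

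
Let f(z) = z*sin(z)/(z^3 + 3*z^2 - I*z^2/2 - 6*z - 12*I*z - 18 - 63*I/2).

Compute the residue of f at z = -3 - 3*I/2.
(-4/193 - 62*I/193)*sin(3 + 3*I/2)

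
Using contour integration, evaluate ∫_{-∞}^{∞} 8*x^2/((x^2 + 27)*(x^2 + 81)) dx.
Let f(z) = 8*z^2/((z^2 + 27)*(z^2 + 81)). The denominator has no real zeros and deg Q - deg P = 2 ≥ 2, so the integral of f over the upper semicircle |z| = R tends to 0 as R → ∞. Closing the contour in the upper half-plane,
  ∫_{-∞}^{∞} f(x) dx = 2πi · Σ Res(f, z_k)  over the poles with Im z_k > 0.

Zeros of the denominator: z^2 + 27 = 0 gives z = ±3*sqrt(3)*I; z^2 + 81 = 0 gives z = ±9*I.
Upper half-plane: z = 9*I, z = 3*sqrt(3)*I (simple).

Each pole is a simple zero of Q(z) = z^4 + 108*z^2 + 2187, so Res(f, z₀) = P(z₀)/Q'(z₀) with P(z) = 8*z^2, Q'(z) = 4*z^3 + 216*z:
  Res(f, 9*I) = (-648)/(-972*I) = -2*I/3
  Res(f, 3*sqrt(3)*I) = (-216)/(324*sqrt(3)*I) = 2*sqrt(3)*I/9

Sum of residues: 2*I*(-3 + sqrt(3))/9
∫_{-∞}^{∞} f(x) dx = 2πi · (2*I*(-3 + sqrt(3))/9) = 4*pi*(3 - sqrt(3))/9

Final answer: 4*pi*(3 - sqrt(3))/9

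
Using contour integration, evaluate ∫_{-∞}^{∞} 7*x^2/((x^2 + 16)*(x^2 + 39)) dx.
7*pi*(-4 + sqrt(39))/23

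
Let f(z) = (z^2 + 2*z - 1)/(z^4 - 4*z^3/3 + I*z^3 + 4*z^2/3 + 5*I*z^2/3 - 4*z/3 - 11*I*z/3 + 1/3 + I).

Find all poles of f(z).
{-1 + I, 1/3, 1 - 2*I, 1}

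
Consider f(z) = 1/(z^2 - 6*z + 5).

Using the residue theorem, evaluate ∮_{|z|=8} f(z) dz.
0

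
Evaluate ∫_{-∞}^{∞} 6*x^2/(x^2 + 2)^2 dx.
3*sqrt(2)*pi/2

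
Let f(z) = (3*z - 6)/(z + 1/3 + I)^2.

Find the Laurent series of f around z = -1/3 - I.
(-7 - 3*I)/(z + 1/3 + I)^2 + 3/(z + 1/3 + I)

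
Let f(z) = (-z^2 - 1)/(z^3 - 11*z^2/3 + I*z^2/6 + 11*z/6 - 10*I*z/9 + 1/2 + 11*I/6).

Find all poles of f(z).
The singularities of f are the zeros of the denominator. Factoring,
  z^3 - 11*z^2/3 + I*z^2/6 + 11*z/6 - 10*I*z/9 + 1/2 + 11*I/6 = (z + 1/3 + I/2)*(z - 3)*(z - 1 - I/3)
so the candidates are z = -1/3 - I/2, z = 3, z = 1 + I/3.

Check the numerator P(z) = -z^2 - 1 at each one:
  P(-1/3 - I/2) = -31/36 - I/3 ≠ 0, so z = -1/3 - I/2 is a (simple) pole.
  P(3) = -10 ≠ 0, so z = 3 is a (simple) pole.
  P(1 + I/3) = -17/9 - 2*I/3 ≠ 0, so z = 1 + I/3 is a (simple) pole.

Poles of f: {-1/3 - I/2, 1 + I/3, 3}

Final answer: {-1/3 - I/2, 1 + I/3, 3}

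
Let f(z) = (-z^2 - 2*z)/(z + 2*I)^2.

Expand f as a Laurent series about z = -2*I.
Put w = z - (-2*I), i.e. z = w - 2*I. The denominator is w^2, so it suffices to rewrite the numerator in powers of w.

P(z) = -z^2 - 2*z
P(w - 2*I) = 4 + 4*I + (-2 + 4*I)*w - w^2

Dividing each term by w^2:
  f = (4 + 4*I)/w^2 + (-2 + 4*I)/w - 1

Substituting back w = z + 2*I:
  f(z) = (4 + 4*I)/(z + 2*I)^2 + (-2 + 4*I)/(z + 2*I) - 1

The series is finite because the numerator is a polynomial; the negative powers form the principal part, and the coefficient of 1/(z + 2*I) gives Res(f, -2*I) = -2 + 4*I.

Final answer: (4 + 4*I)/(z + 2*I)^2 + (-2 + 4*I)/(z + 2*I) - 1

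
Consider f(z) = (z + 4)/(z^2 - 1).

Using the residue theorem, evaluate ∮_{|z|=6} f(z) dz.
By the residue theorem, ∮_C f(z) dz = 2πi · (sum of the residues of f at the poles inside |z| = 6).

The denominator factors as (z + 1)*(z - 1), so the singularities of f are simple poles at z = -1, z = 1.
  |-1|² = 1 < 36 = 6², so this pole is inside the contour.
  |1|² = 1 < 36 = 6², so this pole is inside the contour.

With P(z) = z + 4 and Q(z) = z^2 - 1, each pole is simple, so Res(f, z₀) = P(z₀)/Q'(z₀) with Q'(z) = 2*z.
  Res(f, -1) = P(-1)/Q'(-1) = (3)/(-2) = -3/2
  Res(f, 1) = P(1)/Q'(1) = (5)/(2) = 5/2

Sum of residues inside C: 1
∮_C f(z) dz = 2πi · (1) = 2*I*pi

Final answer: 2*I*pi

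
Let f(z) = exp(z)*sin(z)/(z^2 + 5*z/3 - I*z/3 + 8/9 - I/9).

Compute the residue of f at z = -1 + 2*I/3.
Write f(z) = P(z)/Q(z) with P(z) = exp(z)*sin(z) and Q(z) = z^2 + 5*z/3 - I*z/3 + 8/9 - I/9.
The denominator factors as Q(z) = (z + 2/3 + I/3)*(z + 1 - 2*I/3), so z = -1 + 2*I/3 is a simple zero of Q and P is analytic there; z = -1 + 2*I/3 is therefore a simple pole and
  Res(f, z₀) = P(z₀)/Q'(z₀).

Q'(z) = 2*z + 5/3 - I/3, so Q'(-1 + 2*I/3) = -1/3 + I.
P(-1 + 2*I/3) = -exp(-1 + 2*I/3)*sin(1 - 2*I/3).

Res(f, -1 + 2*I/3) = (-exp(-1 + 2*I/3)*sin(1 - 2*I/3))/(-1/3 + I) = (3/10 + 9*I/10)*exp(-1 + 2*I/3)*sin(1 - 2*I/3)

Final answer: (3/10 + 9*I/10)*exp(-1 + 2*I/3)*sin(1 - 2*I/3)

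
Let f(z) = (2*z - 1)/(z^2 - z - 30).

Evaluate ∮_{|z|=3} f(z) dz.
By the residue theorem, ∮_C f(z) dz = 2πi · (sum of the residues of f at the poles inside |z| = 3).

The denominator factors as (z + 5)*(z - 6), so the singularities of f are simple poles at z = -5, z = 6.
  |-5|² = 25 > 9 = 3², so this pole is outside the contour.
  |6|² = 36 > 9 = 3², so this pole is outside the contour.

No pole lies inside the contour, so f is analytic on and inside C and the integral is 0 (Cauchy's theorem).

Final answer: 0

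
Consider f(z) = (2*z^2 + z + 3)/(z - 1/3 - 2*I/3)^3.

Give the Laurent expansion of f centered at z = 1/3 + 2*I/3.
Put w = z - (1/3 + 2*I/3), i.e. z = w + 1/3 + 2*I/3. The denominator is w^3, so it suffices to rewrite the numerator in powers of w.

P(z) = 2*z^2 + z + 3
P(w + 1/3 + 2*I/3) = 8/3 + 14*I/9 + (7/3 + 8*I/3)*w + 2*w^2

Dividing each term by w^3:
  f = (8/3 + 14*I/9)/w^3 + (7/3 + 8*I/3)/w^2 + 2/w

Substituting back w = z - 1/3 - 2*I/3:
  f(z) = (8/3 + 14*I/9)/(z - 1/3 - 2*I/3)^3 + (7/3 + 8*I/3)/(z - 1/3 - 2*I/3)^2 + 2/(z - 1/3 - 2*I/3)

The series is finite because the numerator is a polynomial; the negative powers form the principal part, and the coefficient of 1/(z - 1/3 - 2*I/3) gives Res(f, 1/3 + 2*I/3) = 2.

Final answer: (8/3 + 14*I/9)/(z - 1/3 - 2*I/3)^3 + (7/3 + 8*I/3)/(z - 1/3 - 2*I/3)^2 + 2/(z - 1/3 - 2*I/3)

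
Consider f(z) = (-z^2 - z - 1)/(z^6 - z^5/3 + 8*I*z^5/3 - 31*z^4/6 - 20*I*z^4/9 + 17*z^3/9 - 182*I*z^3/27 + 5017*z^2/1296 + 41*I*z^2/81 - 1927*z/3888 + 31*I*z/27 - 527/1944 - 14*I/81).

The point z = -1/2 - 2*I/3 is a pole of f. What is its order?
Factor the denominator:
  z^6 - z^5/3 + 8*I*z^5/3 - 31*z^4/6 - 20*I*z^4/9 + 17*z^3/9 - 182*I*z^3/27 + 5017*z^2/1296 + 41*I*z^2/81 - 1927*z/3888 + 31*I*z/27 - 527/1944 - 14*I/81 = (z + 1/2 + 2*I/3)^4*(z - 2)*(z - 1/3)

The numerator P(z) = -z^2 - z - 1 has P(-1/2 - 2*I/3) = -11/36 ≠ 0, so no factor of (z + 1/2 + 2*I/3) cancels.
Near z = -1/2 - 2*I/3 we can therefore write f(z) = g(z)/(z + 1/2 + 2*I/3)^4 with g analytic at -1/2 - 2*I/3 and g(-1/2 - 2*I/3) ≠ 0 (g is the numerator divided by the remaining denominator factors).

Hence z = -1/2 - 2*I/3 is a pole of order 4.

Final answer: 4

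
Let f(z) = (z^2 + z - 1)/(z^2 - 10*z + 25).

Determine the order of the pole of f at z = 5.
Factor the denominator:
  z^2 - 10*z + 25 = (z - 5)^2

The numerator P(z) = z^2 + z - 1 has P(5) = 29 ≠ 0, so no factor of (z - 5) cancels.
Near z = 5 we can therefore write f(z) = g(z)/(z - 5)^2 with g analytic at 5 and g(5) ≠ 0 (g is just the numerator).

Hence z = 5 is a pole of order 2.

Final answer: 2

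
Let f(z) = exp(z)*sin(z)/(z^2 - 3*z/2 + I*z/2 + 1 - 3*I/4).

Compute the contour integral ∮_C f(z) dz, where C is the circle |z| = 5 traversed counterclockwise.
By the residue theorem, ∮_C f(z) dz = 2πi · (sum of the residues of f at the poles inside |z| = 5).

The denominator factors as (z - 1/2 + I)*(z - 1 - I/2), so the singularities of f are simple poles at z = 1/2 - I, z = 1 + I/2.
  |1/2 - I|² = 5/4 < 25 = 5², so this pole is inside the contour.
  |1 + I/2|² = 5/4 < 25 = 5², so this pole is inside the contour.

With P(z) = exp(z)*sin(z) and Q(z) = z^2 - 3*z/2 + I*z/2 + 1 - 3*I/4, each pole is simple, so Res(f, z₀) = P(z₀)/Q'(z₀) with Q'(z) = 2*z - 3/2 + I/2.
  Res(f, 1/2 - I) = P(1/2 - I)/Q'(1/2 - I) = (exp(1/2 - I)*sin(1/2 - I))/(-1/2 - 3*I/2) = (-1/5 + 3*I/5)*exp(1/2 - I)*sin(1/2 - I)
  Res(f, 1 + I/2) = P(1 + I/2)/Q'(1 + I/2) = (exp(1 + I/2)*sin(1 + I/2))/(1/2 + 3*I/2) = (1/5 - 3*I/5)*exp(1 + I/2)*sin(1 + I/2)

Sum of residues inside C: (1/5 - 3*I/5)*exp(1 + I/2)*sin(1 + I/2) + (-1/5 + 3*I/5)*exp(1/2 - I)*sin(1/2 - I)
∮_C f(z) dz = 2πi · ((1/5 - 3*I/5)*exp(1 + I/2)*sin(1 + I/2) + (-1/5 + 3*I/5)*exp(1/2 - I)*sin(1/2 - I)) = pi*(-6/5 - 2*I/5)*exp(1/2 - I)*sin(1/2 - I) + pi*(6/5 + 2*I/5)*exp(1 + I/2)*sin(1 + I/2)

Final answer: pi*(-6/5 - 2*I/5)*exp(1/2 - I)*sin(1/2 - I) + pi*(6/5 + 2*I/5)*exp(1 + I/2)*sin(1 + I/2)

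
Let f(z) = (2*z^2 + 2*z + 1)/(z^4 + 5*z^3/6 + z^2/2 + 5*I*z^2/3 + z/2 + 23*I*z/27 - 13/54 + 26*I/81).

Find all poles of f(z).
{-1 + 2*I/3, -1/2 + 2*I/3, -I/3, 2/3 - I}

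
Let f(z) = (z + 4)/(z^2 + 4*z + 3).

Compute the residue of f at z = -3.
Write f(z) = P(z)/Q(z) with P(z) = z + 4 and Q(z) = z^2 + 4*z + 3.
The denominator factors as Q(z) = (z + 1)*(z + 3), so z = -3 is a simple zero of Q and P is analytic there; z = -3 is therefore a simple pole and
  Res(f, z₀) = P(z₀)/Q'(z₀).

Q'(z) = 2*z + 4, so Q'(-3) = -2.
P(-3) = 1.

Res(f, -3) = (1)/(-2) = -1/2

Final answer: -1/2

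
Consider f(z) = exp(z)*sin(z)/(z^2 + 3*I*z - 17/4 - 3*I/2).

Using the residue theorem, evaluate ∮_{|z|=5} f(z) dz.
By the residue theorem, ∮_C f(z) dz = 2πi · (sum of the residues of f at the poles inside |z| = 5).

The denominator factors as (z - 3/2 + I)*(z + 3/2 + 2*I), so the singularities of f are simple poles at z = 3/2 - I, z = -3/2 - 2*I.
  |3/2 - I|² = 13/4 < 25 = 5², so this pole is inside the contour.
  |-3/2 - 2*I|² = 25/4 < 25 = 5², so this pole is inside the contour.

With P(z) = exp(z)*sin(z) and Q(z) = z^2 + 3*I*z - 17/4 - 3*I/2, each pole is simple, so Res(f, z₀) = P(z₀)/Q'(z₀) with Q'(z) = 2*z + 3*I.
  Res(f, 3/2 - I) = P(3/2 - I)/Q'(3/2 - I) = (exp(3/2 - I)*sin(3/2 - I))/(3 + I) = (3/10 - I/10)*exp(3/2 - I)*sin(3/2 - I)
  Res(f, -3/2 - 2*I) = P(-3/2 - 2*I)/Q'(-3/2 - 2*I) = (-exp(-3/2 - 2*I)*sin(3/2 + 2*I))/(-3 - I) = (3/10 - I/10)*exp(-3/2 - 2*I)*sin(3/2 + 2*I)

Sum of residues inside C: (3/10 - I/10)*exp(3/2 - I)*sin(3/2 - I) + (3/10 - I/10)*exp(-3/2 - 2*I)*sin(3/2 + 2*I)
∮_C f(z) dz = 2πi · ((3/10 - I/10)*exp(3/2 - I)*sin(3/2 - I) + (3/10 - I/10)*exp(-3/2 - 2*I)*sin(3/2 + 2*I)) = pi*(1/5 + 3*I/5)*exp(-3/2 - 2*I)*sin(3/2 + 2*I) + pi*(1/5 + 3*I/5)*exp(3/2 - I)*sin(3/2 - I)

Final answer: pi*(1/5 + 3*I/5)*exp(-3/2 - 2*I)*sin(3/2 + 2*I) + pi*(1/5 + 3*I/5)*exp(3/2 - I)*sin(3/2 - I)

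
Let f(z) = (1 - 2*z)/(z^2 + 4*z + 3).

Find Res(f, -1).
Write f(z) = P(z)/Q(z) with P(z) = 1 - 2*z and Q(z) = z^2 + 4*z + 3.
The denominator factors as Q(z) = (z + 3)*(z + 1), so z = -1 is a simple zero of Q and P is analytic there; z = -1 is therefore a simple pole and
  Res(f, z₀) = P(z₀)/Q'(z₀).

Q'(z) = 2*z + 4, so Q'(-1) = 2.
P(-1) = 3.

Res(f, -1) = (3)/(2) = 3/2

Final answer: 3/2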